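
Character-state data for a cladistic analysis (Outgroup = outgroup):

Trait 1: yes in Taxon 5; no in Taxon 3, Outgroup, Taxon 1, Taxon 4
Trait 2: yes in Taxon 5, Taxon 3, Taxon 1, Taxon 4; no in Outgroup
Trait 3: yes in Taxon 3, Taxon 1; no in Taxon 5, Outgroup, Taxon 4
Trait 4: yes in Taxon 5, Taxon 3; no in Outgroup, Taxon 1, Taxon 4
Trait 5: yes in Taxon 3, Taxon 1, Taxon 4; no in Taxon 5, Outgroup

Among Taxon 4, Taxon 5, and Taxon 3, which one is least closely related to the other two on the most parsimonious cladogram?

Taxon 5

The outgroup has state 'no' for every character, so 'yes' is the derived state throughout.
Trait 1 (derived state 'yes') is unique to Taxon 5 (autapomorphy; uninformative for grouping).
Trait 2 (derived state 'yes') is shared by all ingroup taxa — unites the whole ingroup.
Trait 3: derived state 'yes' in Taxon 1 and Taxon 3 only — synapomorphy for {Taxon 1, Taxon 3}.
Trait 4 groups Taxon 3 and Taxon 5, which is incompatible with the clades supported by the remaining characters; treating it as convergent (homoplasy) costs fewer steps than any alternative tree.
Trait 5 (derived state 'yes') is shared by Taxon 1, Taxon 3, and Taxon 4 — a synapomorphy uniting that clade.
Most parsimonious ingroup topology: (((Taxon 3,Taxon 1),Taxon 4),Taxon 5).
Taxon 3 and Taxon 4 share a more recent common ancestor with each other than either does with Taxon 5, so Taxon 5 is the least closely related of the three.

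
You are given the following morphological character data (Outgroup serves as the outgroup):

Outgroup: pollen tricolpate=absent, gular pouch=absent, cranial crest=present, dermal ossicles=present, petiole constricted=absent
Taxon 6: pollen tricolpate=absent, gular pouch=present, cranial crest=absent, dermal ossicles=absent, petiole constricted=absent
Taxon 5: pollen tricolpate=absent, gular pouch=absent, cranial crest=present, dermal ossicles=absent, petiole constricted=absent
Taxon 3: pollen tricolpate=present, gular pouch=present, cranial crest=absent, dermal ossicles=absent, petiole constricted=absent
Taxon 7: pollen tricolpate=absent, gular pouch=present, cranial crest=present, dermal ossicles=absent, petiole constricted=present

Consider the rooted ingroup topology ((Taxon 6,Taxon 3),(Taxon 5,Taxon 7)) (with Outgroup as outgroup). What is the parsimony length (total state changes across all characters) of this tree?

Map each character onto ((Taxon 6,Taxon 3),(Taxon 5,Taxon 7)) (rooted by Outgroup) and count the minimum state changes it requires (Fitch parsimony):
pollen tricolpate: 1; gular pouch: 2; cranial crest: 1; dermal ossicles: 1; petiole constricted: 1.
Total tree length = 6.

6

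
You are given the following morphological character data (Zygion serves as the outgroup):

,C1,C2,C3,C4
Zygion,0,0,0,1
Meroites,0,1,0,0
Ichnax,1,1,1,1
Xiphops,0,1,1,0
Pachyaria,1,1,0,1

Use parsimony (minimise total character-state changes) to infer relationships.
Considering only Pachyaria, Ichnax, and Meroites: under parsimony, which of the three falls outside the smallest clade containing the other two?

Meroites

Character polarity is set by the outgroup: the derived state is whichever differs from the outgroup's state, so for C4 the derived state is '0', and for the remaining characters it is '1'.
C1 (derived state '1') is shared by Ichnax and Pachyaria — a synapomorphy uniting that clade.
C2 (derived state '1') is shared by all ingroup taxa — unites the whole ingroup.
C3 (state '1') occurs in Ichnax and Xiphops but conflicts with the nesting implied by the other characters — most parsimoniously interpreted as homoplasy.
C4: derived state '0' in Meroites and Xiphops only — synapomorphy for {Meroites, Xiphops}.
Most parsimonious ingroup topology: ((Meroites,Xiphops),(Ichnax,Pachyaria)).
Pachyaria and Ichnax share a more recent common ancestor with each other than either does with Meroites, so Meroites is the least closely related of the three.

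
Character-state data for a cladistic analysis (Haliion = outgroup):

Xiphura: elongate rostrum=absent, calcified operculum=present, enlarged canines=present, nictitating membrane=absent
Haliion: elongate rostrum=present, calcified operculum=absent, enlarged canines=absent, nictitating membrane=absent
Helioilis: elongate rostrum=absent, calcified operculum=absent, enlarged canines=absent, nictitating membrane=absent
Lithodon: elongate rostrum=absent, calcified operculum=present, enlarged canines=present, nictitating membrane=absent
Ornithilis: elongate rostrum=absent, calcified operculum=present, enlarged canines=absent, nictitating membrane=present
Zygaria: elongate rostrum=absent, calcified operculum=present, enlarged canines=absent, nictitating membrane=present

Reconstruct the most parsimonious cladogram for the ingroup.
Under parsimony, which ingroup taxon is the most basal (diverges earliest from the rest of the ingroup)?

Helioilis

Character polarity is set by the outgroup: the derived state is whichever differs from the outgroup's state, so for elongate rostrum the derived state is 'absent', and for the remaining characters it is 'present'.
All ingroup taxa share the derived state 'absent' for elongate rostrum; it defines the ingroup but does not resolve relationships within it.
calcified operculum: derived state 'present' in Lithodon, Ornithilis, Xiphura, and Zygaria only — synapomorphy for {Lithodon, Ornithilis, Xiphura, Zygaria}.
enlarged canines (derived state 'present') is shared by Lithodon and Xiphura — a synapomorphy uniting that clade.
nictitating membrane (derived state 'present') is shared by Ornithilis and Zygaria — a synapomorphy uniting that clade.
Most parsimonious ingroup topology: (Helioilis,((Ornithilis,Zygaria),(Xiphura,Lithodon))).
Helioilis is sister to the clade containing all other ingroup taxa, so it is the earliest-diverging (most basal) ingroup lineage.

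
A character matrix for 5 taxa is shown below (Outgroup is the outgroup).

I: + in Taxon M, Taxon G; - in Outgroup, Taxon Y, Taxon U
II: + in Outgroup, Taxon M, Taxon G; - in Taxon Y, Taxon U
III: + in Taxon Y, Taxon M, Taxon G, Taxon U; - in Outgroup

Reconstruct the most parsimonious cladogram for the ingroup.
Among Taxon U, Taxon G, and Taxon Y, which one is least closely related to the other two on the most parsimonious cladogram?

Character polarity is set by the outgroup: the derived state is whichever differs from the outgroup's state, so for II the derived state is '-', and for the remaining characters it is '+'.
I: derived state '+' in Taxon G and Taxon M only — synapomorphy for {Taxon G, Taxon M}.
II (derived state '-') is shared by Taxon U and Taxon Y — a synapomorphy uniting that clade.
All ingroup taxa share the derived state '+' for III; it defines the ingroup but does not resolve relationships within it.
Most parsimonious ingroup topology: ((Taxon Y,Taxon U),(Taxon M,Taxon G)).
Taxon Y and Taxon U share a more recent common ancestor with each other than either does with Taxon G, so Taxon G is the least closely related of the three.

Taxon G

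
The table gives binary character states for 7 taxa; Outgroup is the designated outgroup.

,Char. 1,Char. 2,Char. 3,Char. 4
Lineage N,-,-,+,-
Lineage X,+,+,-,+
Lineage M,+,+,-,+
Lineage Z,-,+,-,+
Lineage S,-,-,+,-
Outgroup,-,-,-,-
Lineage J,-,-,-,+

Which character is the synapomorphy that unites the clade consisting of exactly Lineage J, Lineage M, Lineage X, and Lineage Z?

Char. 4

The outgroup has state '-' for every character, so '+' is the derived state throughout.
Only Lineage M and Lineage X show the derived state '+' for Char. 1, supporting them as a clade.
Only Lineage M, Lineage X, and Lineage Z show the derived state '+' for Char. 2, supporting them as a clade.
Only Lineage N and Lineage S show the derived state '+' for Char. 3, supporting them as a clade.
Char. 4 (derived state '+') is shared by Lineage J, Lineage M, Lineage X, and Lineage Z — a synapomorphy uniting that clade.
Most parsimonious ingroup topology: ((((Lineage X,Lineage M),Lineage Z),Lineage J),(Lineage S,Lineage N)).
The clade {Lineage J, Lineage M, Lineage X, Lineage Z} is supported by Char. 4: its derived state '+' occurs in exactly those taxa and in no other taxon (including the outgroup).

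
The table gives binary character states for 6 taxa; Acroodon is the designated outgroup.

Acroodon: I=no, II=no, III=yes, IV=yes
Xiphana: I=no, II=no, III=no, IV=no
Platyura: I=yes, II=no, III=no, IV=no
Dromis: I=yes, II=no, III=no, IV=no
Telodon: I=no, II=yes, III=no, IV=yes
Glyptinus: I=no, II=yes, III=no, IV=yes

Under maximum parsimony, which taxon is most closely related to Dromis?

Platyura

Character polarity is set by the outgroup: the derived state is whichever differs from the outgroup's state, so for III, IV the derived state is 'no', and for the remaining characters it is 'yes'.
I (derived state 'yes') is shared by Dromis and Platyura — a synapomorphy uniting that clade.
II: derived state 'yes' in Glyptinus and Telodon only — synapomorphy for {Glyptinus, Telodon}.
All ingroup taxa share the derived state 'no' for III; it defines the ingroup but does not resolve relationships within it.
Only Dromis, Platyura, and Xiphana show the derived state 'no' for IV, supporting them as a clade.
Most parsimonious ingroup topology: ((Xiphana,(Platyura,Dromis)),(Telodon,Glyptinus)).
Dromis and Platyura form a cherry on this tree, so they are sister taxa.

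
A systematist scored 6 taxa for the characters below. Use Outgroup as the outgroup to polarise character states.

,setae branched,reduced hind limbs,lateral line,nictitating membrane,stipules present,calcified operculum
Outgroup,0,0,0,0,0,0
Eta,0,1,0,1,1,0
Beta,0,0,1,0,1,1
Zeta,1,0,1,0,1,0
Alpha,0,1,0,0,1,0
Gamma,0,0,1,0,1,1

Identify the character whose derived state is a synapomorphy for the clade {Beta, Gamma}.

The outgroup has state '0' for every character, so '1' is the derived state throughout.
setae branched (derived state '1') is unique to Zeta (autapomorphy; uninformative for grouping).
reduced hind limbs: derived state '1' in Alpha and Eta only — synapomorphy for {Alpha, Eta}.
lateral line: derived state '1' in Beta, Gamma, and Zeta only — synapomorphy for {Beta, Gamma, Zeta}.
nictitating membrane (derived state '1') is unique to Eta (autapomorphy; uninformative for grouping).
All ingroup taxa share the derived state '1' for stipules present; it defines the ingroup but does not resolve relationships within it.
calcified operculum (derived state '1') is shared by Beta and Gamma — a synapomorphy uniting that clade.
Most parsimonious ingroup topology: ((Eta,Alpha),((Beta,Gamma),Zeta)).
The clade {Beta, Gamma} is supported by calcified operculum: its derived state '1' occurs in exactly those taxa and in no other taxon (including the outgroup).

calcified operculum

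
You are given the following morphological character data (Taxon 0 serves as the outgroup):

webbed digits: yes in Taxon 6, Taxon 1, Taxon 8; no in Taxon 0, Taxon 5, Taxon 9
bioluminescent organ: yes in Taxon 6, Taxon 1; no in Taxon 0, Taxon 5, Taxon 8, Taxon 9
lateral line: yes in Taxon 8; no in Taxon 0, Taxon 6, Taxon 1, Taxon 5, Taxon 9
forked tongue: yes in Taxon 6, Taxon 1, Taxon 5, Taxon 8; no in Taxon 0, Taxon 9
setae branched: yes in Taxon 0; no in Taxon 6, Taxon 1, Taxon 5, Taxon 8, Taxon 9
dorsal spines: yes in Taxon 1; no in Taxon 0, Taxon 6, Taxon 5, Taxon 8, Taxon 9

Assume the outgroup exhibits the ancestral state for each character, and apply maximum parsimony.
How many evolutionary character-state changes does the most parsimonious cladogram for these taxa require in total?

6

Character polarity is set by the outgroup: the derived state is whichever differs from the outgroup's state, so for setae branched the derived state is 'no', and for the remaining characters it is 'yes'.
webbed digits (derived state 'yes') is shared by Taxon 1, Taxon 6, and Taxon 8 — a synapomorphy uniting that clade.
Only Taxon 1 and Taxon 6 show the derived state 'yes' for bioluminescent organ, supporting them as a clade.
lateral line (derived state 'yes') is unique to Taxon 8 (autapomorphy; uninformative for grouping).
forked tongue: derived state 'yes' in Taxon 1, Taxon 5, Taxon 6, and Taxon 8 only — synapomorphy for {Taxon 1, Taxon 5, Taxon 6, Taxon 8}.
All ingroup taxa share the derived state 'no' for setae branched; it defines the ingroup but does not resolve relationships within it.
dorsal spines: derived state 'yes' in Taxon 1 only — an autapomorphy, so it tells us nothing about relationships among taxa.
Most parsimonious ingroup topology: ((((Taxon 6,Taxon 1),Taxon 8),Taxon 5),Taxon 9).
Changes per character on this tree: webbed digits: 1; bioluminescent organ: 1; lateral line: 1; forked tongue: 1; setae branched: 1; dorsal spines: 1.
Total = 6.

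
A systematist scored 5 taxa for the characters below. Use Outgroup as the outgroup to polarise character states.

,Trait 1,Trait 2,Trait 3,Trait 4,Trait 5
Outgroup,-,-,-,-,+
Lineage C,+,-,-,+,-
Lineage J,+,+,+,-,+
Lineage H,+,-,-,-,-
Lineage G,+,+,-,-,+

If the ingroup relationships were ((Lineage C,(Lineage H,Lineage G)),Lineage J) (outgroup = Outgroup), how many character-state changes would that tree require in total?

Map each character onto ((Lineage C,(Lineage H,Lineage G)),Lineage J) (rooted by Outgroup) and count the minimum state changes it requires (Fitch parsimony):
Trait 1: 1; Trait 2: 2; Trait 3: 1; Trait 4: 1; Trait 5: 2.
Total tree length = 7.

7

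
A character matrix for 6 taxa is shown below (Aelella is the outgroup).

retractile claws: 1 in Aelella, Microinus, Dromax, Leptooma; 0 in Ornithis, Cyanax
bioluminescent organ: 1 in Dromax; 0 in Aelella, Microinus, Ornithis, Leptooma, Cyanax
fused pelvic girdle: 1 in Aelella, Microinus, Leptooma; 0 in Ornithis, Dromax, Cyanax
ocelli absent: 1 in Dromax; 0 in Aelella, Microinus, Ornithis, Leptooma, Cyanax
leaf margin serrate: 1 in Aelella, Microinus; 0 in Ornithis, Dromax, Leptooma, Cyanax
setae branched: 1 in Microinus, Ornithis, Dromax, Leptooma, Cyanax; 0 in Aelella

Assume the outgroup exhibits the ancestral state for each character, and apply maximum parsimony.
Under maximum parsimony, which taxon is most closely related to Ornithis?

Character polarity is set by the outgroup: the derived state is whichever differs from the outgroup's state, so for retractile claws, fused pelvic girdle, leaf margin serrate the derived state is '0', and for the remaining characters it is '1'.
retractile claws: derived state '0' in Cyanax and Ornithis only — synapomorphy for {Cyanax, Ornithis}.
bioluminescent organ: derived state '1' in Dromax only — an autapomorphy, so it tells us nothing about relationships among taxa.
fused pelvic girdle: derived state '0' in Cyanax, Dromax, and Ornithis only — synapomorphy for {Cyanax, Dromax, Ornithis}.
ocelli absent (derived state '1') is unique to Dromax (autapomorphy; uninformative for grouping).
leaf margin serrate: derived state '0' in Cyanax, Dromax, Leptooma, and Ornithis only — synapomorphy for {Cyanax, Dromax, Leptooma, Ornithis}.
All ingroup taxa share the derived state '1' for setae branched; it defines the ingroup but does not resolve relationships within it.
Most parsimonious ingroup topology: (Microinus,(((Ornithis,Cyanax),Dromax),Leptooma)).
Ornithis and Cyanax form a cherry on this tree, so they are sister taxa.

Cyanax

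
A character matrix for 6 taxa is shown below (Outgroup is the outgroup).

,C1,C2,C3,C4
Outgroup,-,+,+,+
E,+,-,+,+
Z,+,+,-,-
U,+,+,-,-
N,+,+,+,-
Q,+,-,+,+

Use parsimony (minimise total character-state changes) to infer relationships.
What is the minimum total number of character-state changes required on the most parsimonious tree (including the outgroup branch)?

4

Character polarity is set by the outgroup: the derived state is whichever differs from the outgroup's state, so for C2, C3, C4 the derived state is '-', and for the remaining characters it is '+'.
C1 (derived state '+') is shared by all ingroup taxa — unites the whole ingroup.
C2: derived state '-' in E and Q only — synapomorphy for {E, Q}.
C3: derived state '-' in U and Z only — synapomorphy for {U, Z}.
C4: derived state '-' in N, U, and Z only — synapomorphy for {N, U, Z}.
Most parsimonious ingroup topology: ((E,Q),((Z,U),N)).
Changes per character on this tree: C1: 1; C2: 1; C3: 1; C4: 1.
Total = 4.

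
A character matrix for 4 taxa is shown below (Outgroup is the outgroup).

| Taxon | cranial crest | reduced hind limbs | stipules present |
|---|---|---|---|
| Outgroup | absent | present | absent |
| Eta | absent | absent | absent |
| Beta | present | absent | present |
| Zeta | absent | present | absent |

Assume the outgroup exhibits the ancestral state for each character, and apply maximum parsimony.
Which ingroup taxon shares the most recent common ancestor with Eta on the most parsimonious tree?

Beta

Character polarity is set by the outgroup: the derived state is whichever differs from the outgroup's state, so for reduced hind limbs the derived state is 'absent', and for the remaining characters it is 'present'.
cranial crest (derived state 'present') is unique to Beta (autapomorphy; uninformative for grouping).
Only Beta and Eta show the derived state 'absent' for reduced hind limbs, supporting them as a clade.
stipules present (derived state 'present') is unique to Beta (autapomorphy; uninformative for grouping).
Most parsimonious ingroup topology: ((Beta,Eta),Zeta).
Eta and Beta form a cherry on this tree, so they are sister taxa.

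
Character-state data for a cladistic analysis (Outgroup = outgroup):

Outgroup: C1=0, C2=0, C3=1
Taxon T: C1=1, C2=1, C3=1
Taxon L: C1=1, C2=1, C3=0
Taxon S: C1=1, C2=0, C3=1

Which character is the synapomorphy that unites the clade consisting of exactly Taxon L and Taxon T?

C2

Character polarity is set by the outgroup: the derived state is whichever differs from the outgroup's state, so for C3 the derived state is '0', and for the remaining characters it is '1'.
All ingroup taxa share the derived state '1' for C1; it defines the ingroup but does not resolve relationships within it.
C2 (derived state '1') is shared by Taxon L and Taxon T — a synapomorphy uniting that clade.
C3: derived state '0' in Taxon L only — an autapomorphy, so it tells us nothing about relationships among taxa.
Most parsimonious ingroup topology: ((Taxon T,Taxon L),Taxon S).
The clade {Taxon L, Taxon T} is supported by C2: its derived state '1' occurs in exactly those taxa and in no other taxon (including the outgroup).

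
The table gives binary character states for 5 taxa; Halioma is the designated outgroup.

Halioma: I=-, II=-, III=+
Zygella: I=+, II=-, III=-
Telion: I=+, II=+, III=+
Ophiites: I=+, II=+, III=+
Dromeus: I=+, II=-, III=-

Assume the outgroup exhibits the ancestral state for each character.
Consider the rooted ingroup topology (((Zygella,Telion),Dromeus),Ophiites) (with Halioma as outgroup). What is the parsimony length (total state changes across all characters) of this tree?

Map each character onto (((Zygella,Telion),Dromeus),Ophiites) (rooted by Halioma) and count the minimum state changes it requires (Fitch parsimony):
I: 1; II: 2; III: 2.
Total tree length = 5.

5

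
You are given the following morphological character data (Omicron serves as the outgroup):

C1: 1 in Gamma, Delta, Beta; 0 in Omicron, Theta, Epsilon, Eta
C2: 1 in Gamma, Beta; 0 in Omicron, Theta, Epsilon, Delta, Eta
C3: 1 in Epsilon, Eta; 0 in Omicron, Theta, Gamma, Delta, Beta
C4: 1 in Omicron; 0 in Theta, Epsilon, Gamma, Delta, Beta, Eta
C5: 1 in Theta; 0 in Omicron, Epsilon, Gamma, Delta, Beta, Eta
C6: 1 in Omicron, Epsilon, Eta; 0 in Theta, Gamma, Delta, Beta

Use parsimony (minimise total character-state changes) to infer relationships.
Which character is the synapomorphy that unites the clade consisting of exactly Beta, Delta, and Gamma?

Character polarity is set by the outgroup: the derived state is whichever differs from the outgroup's state, so for C4, C6 the derived state is '0', and for the remaining characters it is '1'.
C1: derived state '1' in Beta, Delta, and Gamma only — synapomorphy for {Beta, Delta, Gamma}.
C2 (derived state '1') is shared by Beta and Gamma — a synapomorphy uniting that clade.
C3 (derived state '1') is shared by Epsilon and Eta — a synapomorphy uniting that clade.
C4 (derived state '0') is shared by all ingroup taxa — unites the whole ingroup.
C5 (derived state '1') is unique to Theta (autapomorphy; uninformative for grouping).
C6: derived state '0' in Beta, Delta, Gamma, and Theta only — synapomorphy for {Beta, Delta, Gamma, Theta}.
Most parsimonious ingroup topology: ((Theta,((Gamma,Beta),Delta)),(Epsilon,Eta)).
The clade {Beta, Delta, Gamma} is supported by C1: its derived state '1' occurs in exactly those taxa and in no other taxon (including the outgroup).

C1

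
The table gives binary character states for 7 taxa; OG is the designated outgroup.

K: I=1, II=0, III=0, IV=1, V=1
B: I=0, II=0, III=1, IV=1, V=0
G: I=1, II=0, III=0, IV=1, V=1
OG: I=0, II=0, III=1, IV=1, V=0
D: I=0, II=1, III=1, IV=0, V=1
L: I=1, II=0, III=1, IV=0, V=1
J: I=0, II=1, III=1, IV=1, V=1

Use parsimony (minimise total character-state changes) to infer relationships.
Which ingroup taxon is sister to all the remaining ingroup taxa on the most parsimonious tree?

B

Character polarity is set by the outgroup: the derived state is whichever differs from the outgroup's state, so for III, IV the derived state is '0', and for the remaining characters it is '1'.
I: derived state '1' in G, K, and L only — synapomorphy for {G, K, L}.
Only D and J show the derived state '1' for II, supporting them as a clade.
III (derived state '0') is shared by G and K — a synapomorphy uniting that clade.
IV (state '0') occurs in D and L but conflicts with the nesting implied by the other characters — most parsimoniously interpreted as homoplasy.
V (derived state '1') is shared by D, G, J, K, and L — a synapomorphy uniting that clade.
Most parsimonious ingroup topology: (((L,(G,K)),(J,D)),B).
B is sister to the clade containing all other ingroup taxa, so it is the earliest-diverging (most basal) ingroup lineage.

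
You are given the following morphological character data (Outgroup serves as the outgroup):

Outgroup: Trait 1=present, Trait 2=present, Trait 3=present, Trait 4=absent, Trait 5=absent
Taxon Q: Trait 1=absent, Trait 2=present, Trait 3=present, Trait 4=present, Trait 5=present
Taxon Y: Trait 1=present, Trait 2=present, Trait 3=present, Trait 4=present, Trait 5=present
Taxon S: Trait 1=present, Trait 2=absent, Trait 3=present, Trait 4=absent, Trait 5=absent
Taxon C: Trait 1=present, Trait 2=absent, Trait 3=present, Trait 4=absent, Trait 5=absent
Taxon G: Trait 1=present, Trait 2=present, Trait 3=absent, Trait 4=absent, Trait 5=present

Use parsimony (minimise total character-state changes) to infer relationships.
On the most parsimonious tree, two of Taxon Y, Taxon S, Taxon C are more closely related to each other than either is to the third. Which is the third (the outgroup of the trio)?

Character polarity is set by the outgroup: the derived state is whichever differs from the outgroup's state, so for Trait 1, Trait 2, Trait 3 the derived state is 'absent', and for the remaining characters it is 'present'.
Trait 1 (derived state 'absent') is unique to Taxon Q (autapomorphy; uninformative for grouping).
Trait 2: derived state 'absent' in Taxon C and Taxon S only — synapomorphy for {Taxon C, Taxon S}.
Trait 3 (derived state 'absent') is unique to Taxon G (autapomorphy; uninformative for grouping).
Trait 4: derived state 'present' in Taxon Q and Taxon Y only — synapomorphy for {Taxon Q, Taxon Y}.
Trait 5 (derived state 'present') is shared by Taxon G, Taxon Q, and Taxon Y — a synapomorphy uniting that clade.
Most parsimonious ingroup topology: (((Taxon Q,Taxon Y),Taxon G),(Taxon S,Taxon C)).
Taxon C and Taxon S share a more recent common ancestor with each other than either does with Taxon Y, so Taxon Y is the least closely related of the three.

Taxon Y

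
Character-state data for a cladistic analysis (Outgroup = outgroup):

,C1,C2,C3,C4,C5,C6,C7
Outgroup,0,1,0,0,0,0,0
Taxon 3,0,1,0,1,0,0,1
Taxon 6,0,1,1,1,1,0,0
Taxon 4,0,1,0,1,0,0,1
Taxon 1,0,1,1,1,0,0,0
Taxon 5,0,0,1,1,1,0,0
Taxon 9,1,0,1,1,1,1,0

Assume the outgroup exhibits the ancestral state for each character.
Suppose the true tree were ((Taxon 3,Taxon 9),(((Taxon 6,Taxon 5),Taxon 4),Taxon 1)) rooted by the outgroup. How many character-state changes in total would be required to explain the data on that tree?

12

Map each character onto ((Taxon 3,Taxon 9),(((Taxon 6,Taxon 5),Taxon 4),Taxon 1)) (rooted by Outgroup) and count the minimum state changes it requires (Fitch parsimony):
C1: 1; C2: 2; C3: 3; C4: 1; C5: 2; C6: 1; C7: 2.
Total tree length = 12.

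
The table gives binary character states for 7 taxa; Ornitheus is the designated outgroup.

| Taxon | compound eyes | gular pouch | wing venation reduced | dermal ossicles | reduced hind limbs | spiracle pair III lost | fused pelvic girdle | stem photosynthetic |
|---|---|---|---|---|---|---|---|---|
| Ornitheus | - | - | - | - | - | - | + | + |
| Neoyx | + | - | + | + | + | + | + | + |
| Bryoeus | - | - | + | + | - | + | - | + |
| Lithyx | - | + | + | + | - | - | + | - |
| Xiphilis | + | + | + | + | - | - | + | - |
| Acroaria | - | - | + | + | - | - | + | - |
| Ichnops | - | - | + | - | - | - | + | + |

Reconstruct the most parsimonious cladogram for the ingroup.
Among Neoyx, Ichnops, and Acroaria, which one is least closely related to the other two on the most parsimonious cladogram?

Character polarity is set by the outgroup: the derived state is whichever differs from the outgroup's state, so for fused pelvic girdle, stem photosynthetic the derived state is '-', and for the remaining characters it is '+'.
compound eyes groups Neoyx and Xiphilis, which is incompatible with the clades supported by the remaining characters; treating it as convergent (homoplasy) costs fewer steps than any alternative tree.
gular pouch: derived state '+' in Lithyx and Xiphilis only — synapomorphy for {Lithyx, Xiphilis}.
All ingroup taxa share the derived state '+' for wing venation reduced; it defines the ingroup but does not resolve relationships within it.
Only Acroaria, Bryoeus, Lithyx, Neoyx, and Xiphilis show the derived state '+' for dermal ossicles, supporting them as a clade.
reduced hind limbs: derived state '+' in Neoyx only — an autapomorphy, so it tells us nothing about relationships among taxa.
Only Bryoeus and Neoyx show the derived state '+' for spiracle pair III lost, supporting them as a clade.
fused pelvic girdle: derived state '-' in Bryoeus only — an autapomorphy, so it tells us nothing about relationships among taxa.
Only Acroaria, Lithyx, and Xiphilis show the derived state '-' for stem photosynthetic, supporting them as a clade.
Most parsimonious ingroup topology: (((Neoyx,Bryoeus),((Lithyx,Xiphilis),Acroaria)),Ichnops).
Acroaria and Neoyx share a more recent common ancestor with each other than either does with Ichnops, so Ichnops is the least closely related of the three.

Ichnops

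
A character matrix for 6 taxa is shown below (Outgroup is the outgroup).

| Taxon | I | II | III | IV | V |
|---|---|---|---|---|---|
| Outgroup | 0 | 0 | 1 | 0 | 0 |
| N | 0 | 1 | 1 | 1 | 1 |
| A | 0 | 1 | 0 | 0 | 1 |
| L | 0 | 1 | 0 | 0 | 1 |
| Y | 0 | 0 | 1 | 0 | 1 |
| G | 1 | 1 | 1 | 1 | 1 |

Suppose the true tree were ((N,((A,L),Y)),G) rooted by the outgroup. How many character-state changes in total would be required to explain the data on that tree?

Map each character onto ((N,((A,L),Y)),G) (rooted by Outgroup) and count the minimum state changes it requires (Fitch parsimony):
I: 1; II: 2; III: 1; IV: 2; V: 1.
Total tree length = 7.

7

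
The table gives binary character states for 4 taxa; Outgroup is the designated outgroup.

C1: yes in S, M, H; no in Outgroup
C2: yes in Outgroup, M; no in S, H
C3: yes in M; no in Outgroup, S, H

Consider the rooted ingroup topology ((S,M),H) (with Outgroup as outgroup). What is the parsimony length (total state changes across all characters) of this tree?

4

Map each character onto ((S,M),H) (rooted by Outgroup) and count the minimum state changes it requires (Fitch parsimony):
C1: 1; C2: 2; C3: 1.
Total tree length = 4.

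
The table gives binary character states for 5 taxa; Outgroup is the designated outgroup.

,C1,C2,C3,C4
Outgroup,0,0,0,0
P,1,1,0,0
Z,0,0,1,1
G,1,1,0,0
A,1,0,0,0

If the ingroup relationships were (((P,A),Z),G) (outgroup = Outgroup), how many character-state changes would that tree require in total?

6

Map each character onto (((P,A),Z),G) (rooted by Outgroup) and count the minimum state changes it requires (Fitch parsimony):
C1: 2; C2: 2; C3: 1; C4: 1.
Total tree length = 6.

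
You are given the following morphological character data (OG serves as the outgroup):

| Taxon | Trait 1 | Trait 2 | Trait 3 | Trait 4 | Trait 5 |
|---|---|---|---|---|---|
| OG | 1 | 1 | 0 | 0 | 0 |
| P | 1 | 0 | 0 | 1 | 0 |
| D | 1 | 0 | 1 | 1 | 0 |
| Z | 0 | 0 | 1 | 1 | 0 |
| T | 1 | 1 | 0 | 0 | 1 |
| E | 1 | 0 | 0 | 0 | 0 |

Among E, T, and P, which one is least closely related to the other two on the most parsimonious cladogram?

T

Character polarity is set by the outgroup: the derived state is whichever differs from the outgroup's state, so for Trait 1, Trait 2 the derived state is '0', and for the remaining characters it is '1'.
Trait 1 (derived state '0') is unique to Z (autapomorphy; uninformative for grouping).
Only D, E, P, and Z show the derived state '0' for Trait 2, supporting them as a clade.
Only D and Z show the derived state '1' for Trait 3, supporting them as a clade.
Only D, P, and Z show the derived state '1' for Trait 4, supporting them as a clade.
Trait 5 (derived state '1') is unique to T (autapomorphy; uninformative for grouping).
Most parsimonious ingroup topology: (((P,(D,Z)),E),T).
E and P share a more recent common ancestor with each other than either does with T, so T is the least closely related of the three.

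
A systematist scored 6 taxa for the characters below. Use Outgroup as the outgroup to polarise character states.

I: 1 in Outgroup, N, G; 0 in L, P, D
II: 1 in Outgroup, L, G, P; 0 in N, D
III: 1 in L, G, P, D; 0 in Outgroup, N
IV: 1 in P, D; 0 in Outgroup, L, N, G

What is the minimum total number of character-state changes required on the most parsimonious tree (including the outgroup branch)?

Character polarity is set by the outgroup: the derived state is whichever differs from the outgroup's state, so for I, II the derived state is '0', and for the remaining characters it is '1'.
I (derived state '0') is shared by D, L, and P — a synapomorphy uniting that clade.
II (state '0') occurs in D and N but conflicts with the nesting implied by the other characters — most parsimoniously interpreted as homoplasy.
III: derived state '1' in D, G, L, and P only — synapomorphy for {D, G, L, P}.
IV (derived state '1') is shared by D and P — a synapomorphy uniting that clade.
Most parsimonious ingroup topology: (((L,(P,D)),G),N).
Changes per character on this tree: I: 1; II: 2; III: 1; IV: 1.
Total = 5.

5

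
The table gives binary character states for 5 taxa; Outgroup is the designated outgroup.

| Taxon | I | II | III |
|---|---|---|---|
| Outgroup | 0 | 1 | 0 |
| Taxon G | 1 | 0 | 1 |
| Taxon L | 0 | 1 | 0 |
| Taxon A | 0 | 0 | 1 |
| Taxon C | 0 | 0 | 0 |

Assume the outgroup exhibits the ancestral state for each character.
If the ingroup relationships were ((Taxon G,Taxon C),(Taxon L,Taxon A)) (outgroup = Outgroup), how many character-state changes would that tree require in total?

Map each character onto ((Taxon G,Taxon C),(Taxon L,Taxon A)) (rooted by Outgroup) and count the minimum state changes it requires (Fitch parsimony):
I: 1; II: 2; III: 2.
Total tree length = 5.

5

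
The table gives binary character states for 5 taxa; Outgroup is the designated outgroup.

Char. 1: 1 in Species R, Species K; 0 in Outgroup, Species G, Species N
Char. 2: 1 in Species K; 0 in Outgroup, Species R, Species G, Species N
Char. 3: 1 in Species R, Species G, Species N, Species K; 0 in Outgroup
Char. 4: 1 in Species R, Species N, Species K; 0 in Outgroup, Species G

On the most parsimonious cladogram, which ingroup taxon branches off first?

The outgroup has state '0' for every character, so '1' is the derived state throughout.
Char. 1: derived state '1' in Species K and Species R only — synapomorphy for {Species K, Species R}.
Char. 2 (derived state '1') is unique to Species K (autapomorphy; uninformative for grouping).
Char. 3 (derived state '1') is shared by all ingroup taxa — unites the whole ingroup.
Char. 4: derived state '1' in Species K, Species N, and Species R only — synapomorphy for {Species K, Species N, Species R}.
Most parsimonious ingroup topology: (((Species R,Species K),Species N),Species G).
Species G is sister to the clade containing all other ingroup taxa, so it is the earliest-diverging (most basal) ingroup lineage.

Species G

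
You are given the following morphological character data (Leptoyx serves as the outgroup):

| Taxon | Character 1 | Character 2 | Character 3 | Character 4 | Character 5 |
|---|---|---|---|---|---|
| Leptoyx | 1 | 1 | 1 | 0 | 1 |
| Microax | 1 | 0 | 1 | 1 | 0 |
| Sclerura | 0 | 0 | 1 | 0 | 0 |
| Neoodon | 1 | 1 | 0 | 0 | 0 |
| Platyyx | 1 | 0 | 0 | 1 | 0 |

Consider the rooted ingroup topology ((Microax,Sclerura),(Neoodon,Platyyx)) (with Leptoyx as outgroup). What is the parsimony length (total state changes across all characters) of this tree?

7

Map each character onto ((Microax,Sclerura),(Neoodon,Platyyx)) (rooted by Leptoyx) and count the minimum state changes it requires (Fitch parsimony):
Character 1: 1; Character 2: 2; Character 3: 1; Character 4: 2; Character 5: 1.
Total tree length = 7.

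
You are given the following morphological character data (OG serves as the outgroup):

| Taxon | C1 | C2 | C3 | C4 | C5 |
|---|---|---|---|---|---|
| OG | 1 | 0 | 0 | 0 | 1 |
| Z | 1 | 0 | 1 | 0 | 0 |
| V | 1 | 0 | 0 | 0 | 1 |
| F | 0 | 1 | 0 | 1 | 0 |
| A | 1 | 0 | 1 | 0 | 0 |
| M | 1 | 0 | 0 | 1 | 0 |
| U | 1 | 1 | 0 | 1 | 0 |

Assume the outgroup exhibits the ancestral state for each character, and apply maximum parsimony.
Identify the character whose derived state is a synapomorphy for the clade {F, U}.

Character polarity is set by the outgroup: the derived state is whichever differs from the outgroup's state, so for C1, C5 the derived state is '0', and for the remaining characters it is '1'.
C1 (derived state '0') is unique to F (autapomorphy; uninformative for grouping).
Only F and U show the derived state '1' for C2, supporting them as a clade.
Only A and Z show the derived state '1' for C3, supporting them as a clade.
Only F, M, and U show the derived state '1' for C4, supporting them as a clade.
C5: derived state '0' in A, F, M, U, and Z only — synapomorphy for {A, F, M, U, Z}.
Most parsimonious ingroup topology: (((Z,A),((F,U),M)),V).
The clade {F, U} is supported by C2: its derived state '1' occurs in exactly those taxa and in no other taxon (including the outgroup).

C2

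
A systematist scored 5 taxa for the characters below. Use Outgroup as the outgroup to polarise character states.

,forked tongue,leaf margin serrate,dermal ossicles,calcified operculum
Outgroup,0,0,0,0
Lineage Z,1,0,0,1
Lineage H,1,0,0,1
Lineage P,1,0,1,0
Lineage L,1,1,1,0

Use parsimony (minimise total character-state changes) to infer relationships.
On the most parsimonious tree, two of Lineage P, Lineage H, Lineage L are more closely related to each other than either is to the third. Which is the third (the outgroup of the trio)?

The outgroup has state '0' for every character, so '1' is the derived state throughout.
forked tongue (derived state '1') is shared by all ingroup taxa — unites the whole ingroup.
leaf margin serrate: derived state '1' in Lineage L only — an autapomorphy, so it tells us nothing about relationships among taxa.
dermal ossicles: derived state '1' in Lineage L and Lineage P only — synapomorphy for {Lineage L, Lineage P}.
Only Lineage H and Lineage Z show the derived state '1' for calcified operculum, supporting them as a clade.
Most parsimonious ingroup topology: ((Lineage Z,Lineage H),(Lineage P,Lineage L)).
Lineage L and Lineage P share a more recent common ancestor with each other than either does with Lineage H, so Lineage H is the least closely related of the three.

Lineage H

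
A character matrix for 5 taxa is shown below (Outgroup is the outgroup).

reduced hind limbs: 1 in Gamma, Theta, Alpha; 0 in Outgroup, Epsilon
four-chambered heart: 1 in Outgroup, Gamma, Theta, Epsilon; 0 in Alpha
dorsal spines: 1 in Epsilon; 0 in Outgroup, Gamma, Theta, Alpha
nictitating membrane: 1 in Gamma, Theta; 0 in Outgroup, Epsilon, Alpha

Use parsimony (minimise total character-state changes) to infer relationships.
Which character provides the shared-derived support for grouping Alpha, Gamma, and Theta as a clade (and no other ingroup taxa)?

Character polarity is set by the outgroup: the derived state is whichever differs from the outgroup's state, so for four-chambered heart the derived state is '0', and for the remaining characters it is '1'.
reduced hind limbs (derived state '1') is shared by Alpha, Gamma, and Theta — a synapomorphy uniting that clade.
four-chambered heart (derived state '0') is unique to Alpha (autapomorphy; uninformative for grouping).
dorsal spines (derived state '1') is unique to Epsilon (autapomorphy; uninformative for grouping).
nictitating membrane (derived state '1') is shared by Gamma and Theta — a synapomorphy uniting that clade.
Most parsimonious ingroup topology: (((Gamma,Theta),Alpha),Epsilon).
The clade {Alpha, Gamma, Theta} is supported by reduced hind limbs: its derived state '1' occurs in exactly those taxa and in no other taxon (including the outgroup).

reduced hind limbs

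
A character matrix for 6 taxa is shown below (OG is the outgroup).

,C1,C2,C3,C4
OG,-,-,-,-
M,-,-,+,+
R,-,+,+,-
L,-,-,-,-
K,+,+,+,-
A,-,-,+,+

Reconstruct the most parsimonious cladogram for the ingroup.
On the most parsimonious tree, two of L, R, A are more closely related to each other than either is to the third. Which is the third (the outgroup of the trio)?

The outgroup has state '-' for every character, so '+' is the derived state throughout.
C1: derived state '+' in K only — an autapomorphy, so it tells us nothing about relationships among taxa.
Only K and R show the derived state '+' for C2, supporting them as a clade.
Only A, K, M, and R show the derived state '+' for C3, supporting them as a clade.
C4 (derived state '+') is shared by A and M — a synapomorphy uniting that clade.
Most parsimonious ingroup topology: (((M,A),(R,K)),L).
R and A share a more recent common ancestor with each other than either does with L, so L is the least closely related of the three.

L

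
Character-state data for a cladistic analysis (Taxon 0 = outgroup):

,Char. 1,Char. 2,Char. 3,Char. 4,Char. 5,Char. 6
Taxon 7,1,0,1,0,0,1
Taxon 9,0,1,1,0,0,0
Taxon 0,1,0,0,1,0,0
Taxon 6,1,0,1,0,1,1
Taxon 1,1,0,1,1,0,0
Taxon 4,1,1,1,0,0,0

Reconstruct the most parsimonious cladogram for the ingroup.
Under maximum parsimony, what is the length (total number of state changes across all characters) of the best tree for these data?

6

Character polarity is set by the outgroup: the derived state is whichever differs from the outgroup's state, so for Char. 1, Char. 4 the derived state is '0', and for the remaining characters it is '1'.
Char. 1 (derived state '0') is unique to Taxon 9 (autapomorphy; uninformative for grouping).
Only Taxon 4 and Taxon 9 show the derived state '1' for Char. 2, supporting them as a clade.
All ingroup taxa share the derived state '1' for Char. 3; it defines the ingroup but does not resolve relationships within it.
Char. 4: derived state '0' in Taxon 4, Taxon 6, Taxon 7, and Taxon 9 only — synapomorphy for {Taxon 4, Taxon 6, Taxon 7, Taxon 9}.
Char. 5 (derived state '1') is unique to Taxon 6 (autapomorphy; uninformative for grouping).
Char. 6: derived state '1' in Taxon 6 and Taxon 7 only — synapomorphy for {Taxon 6, Taxon 7}.
Most parsimonious ingroup topology: (Taxon 1,((Taxon 7,Taxon 6),(Taxon 4,Taxon 9))).
Changes per character on this tree: Char. 1: 1; Char. 2: 1; Char. 3: 1; Char. 4: 1; Char. 5: 1; Char. 6: 1.
Total = 6.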